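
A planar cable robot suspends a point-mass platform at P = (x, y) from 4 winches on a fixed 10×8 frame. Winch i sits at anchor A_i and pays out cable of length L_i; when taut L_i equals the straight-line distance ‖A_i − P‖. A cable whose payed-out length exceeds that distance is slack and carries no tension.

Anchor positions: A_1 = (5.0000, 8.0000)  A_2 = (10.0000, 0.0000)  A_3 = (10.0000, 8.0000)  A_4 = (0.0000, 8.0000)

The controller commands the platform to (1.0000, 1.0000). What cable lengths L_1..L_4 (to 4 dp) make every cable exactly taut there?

L_1 = √((5.0000−1.0000)² + (8.0000−1.0000)²) = 8.0623
L_2 = √((10.0000−1.0000)² + (0.0000−1.0000)²) = 9.0554
L_3 = √((10.0000−1.0000)² + (8.0000−1.0000)²) = 11.4018
L_4 = √((0.0000−1.0000)² + (8.0000−1.0000)²) = 7.0711

(8.0623, 9.0554, 11.4018, 7.0711)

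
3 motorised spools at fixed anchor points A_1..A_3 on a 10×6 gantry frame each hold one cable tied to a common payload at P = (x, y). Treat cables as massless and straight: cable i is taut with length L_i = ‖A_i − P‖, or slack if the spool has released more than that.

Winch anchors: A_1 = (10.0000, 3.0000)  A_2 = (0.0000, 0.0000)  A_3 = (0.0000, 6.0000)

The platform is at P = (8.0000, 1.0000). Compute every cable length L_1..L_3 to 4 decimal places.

L_1 = √((10.0000−8.0000)² + (3.0000−1.0000)²) = 2.8284
L_2 = √((0.0000−8.0000)² + (0.0000−1.0000)²) = 8.0623
L_3 = √((0.0000−8.0000)² + (6.0000−1.0000)²) = 9.4340

(2.8284, 8.0623, 9.4340)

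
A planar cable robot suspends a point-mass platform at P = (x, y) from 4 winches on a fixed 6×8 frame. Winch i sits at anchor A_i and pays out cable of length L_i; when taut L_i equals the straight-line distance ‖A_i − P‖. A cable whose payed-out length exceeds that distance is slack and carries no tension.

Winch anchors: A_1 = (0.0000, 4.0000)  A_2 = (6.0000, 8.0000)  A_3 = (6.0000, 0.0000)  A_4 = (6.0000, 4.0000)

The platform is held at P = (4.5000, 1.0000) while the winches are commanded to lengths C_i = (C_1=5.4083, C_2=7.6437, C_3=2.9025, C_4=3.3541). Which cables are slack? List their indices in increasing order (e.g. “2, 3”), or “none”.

cable 1: L_1 = ‖A_1−P‖ = 5.4083;  C_1 = 5.4083 → taut
cable 2: L_2 = ‖A_2−P‖ = 7.1589;  C_2 = 7.6437 → slack
cable 3: L_3 = ‖A_3−P‖ = 1.8028;  C_3 = 2.9025 → slack
cable 4: L_4 = ‖A_4−P‖ = 3.3541;  C_4 = 3.3541 → taut

2, 3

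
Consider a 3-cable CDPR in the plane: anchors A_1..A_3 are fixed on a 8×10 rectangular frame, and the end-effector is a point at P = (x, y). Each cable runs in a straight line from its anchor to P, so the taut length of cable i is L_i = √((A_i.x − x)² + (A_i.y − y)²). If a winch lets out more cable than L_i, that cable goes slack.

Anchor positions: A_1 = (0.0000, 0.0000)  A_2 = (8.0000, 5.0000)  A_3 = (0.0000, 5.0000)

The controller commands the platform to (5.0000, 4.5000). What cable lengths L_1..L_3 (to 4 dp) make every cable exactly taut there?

L_1: Δ = A_1−P = (-5.0000, -4.5000) → ‖Δ‖ = √45.2500 = 6.7268
L_2: Δ = A_2−P = (3.0000, 0.5000) → ‖Δ‖ = √9.2500 = 3.0414
L_3: Δ = A_3−P = (-5.0000, 0.5000) → ‖Δ‖ = √25.2500 = 5.0249

(6.7268, 3.0414, 5.0249)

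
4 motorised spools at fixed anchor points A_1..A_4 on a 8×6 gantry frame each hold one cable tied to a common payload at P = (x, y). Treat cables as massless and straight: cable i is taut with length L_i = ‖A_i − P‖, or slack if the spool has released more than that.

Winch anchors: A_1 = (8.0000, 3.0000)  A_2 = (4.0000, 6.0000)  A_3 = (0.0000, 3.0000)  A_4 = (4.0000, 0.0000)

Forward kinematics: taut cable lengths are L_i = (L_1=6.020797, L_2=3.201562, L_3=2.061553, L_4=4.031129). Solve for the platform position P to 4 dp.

(2.0000, 3.5000)

each cable: (A_i−P)·(A_i−P) = L_i²; let q_i = ‖A_i‖²−L_i²
q_1 = 64.0000+9.0000−36.2500 = 36.7500
row 1: 8.0000x − 6.0000y = -5.0000  (q_2=41.7500)
row 2: 16.0000x + 0.0000y = 32.0000  (q_3=4.7500)
row 3: 8.0000x + 6.0000y = 37.0000  (q_4=-0.2500)
Cramer on rows 1–2 → x = 2.0000, y = 3.5000
check cable 4: ‖A_4−P‖² = 16.2500 ≈ L_4² = 16.2500 ✓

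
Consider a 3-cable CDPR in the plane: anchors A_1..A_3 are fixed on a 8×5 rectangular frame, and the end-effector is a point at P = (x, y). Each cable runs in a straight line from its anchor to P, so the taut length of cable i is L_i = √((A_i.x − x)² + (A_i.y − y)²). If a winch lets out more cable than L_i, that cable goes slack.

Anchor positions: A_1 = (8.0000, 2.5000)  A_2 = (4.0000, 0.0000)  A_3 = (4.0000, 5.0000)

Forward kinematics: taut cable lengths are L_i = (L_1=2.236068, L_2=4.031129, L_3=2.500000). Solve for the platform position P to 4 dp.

(6.0000, 3.5000)

circle eqns → linear via eq_j − eq_1; set c_j = A_j·A_j − L_j²
c_1 = 64.0000+6.2500−5.0000 = 65.2500
8.0000·x + 5.0000·y = c_1−c_2 = 65.5000
8.0000·x − 5.0000·y = c_1−c_3 = 30.5000
solve first two rows → x=6.0000, y=3.5000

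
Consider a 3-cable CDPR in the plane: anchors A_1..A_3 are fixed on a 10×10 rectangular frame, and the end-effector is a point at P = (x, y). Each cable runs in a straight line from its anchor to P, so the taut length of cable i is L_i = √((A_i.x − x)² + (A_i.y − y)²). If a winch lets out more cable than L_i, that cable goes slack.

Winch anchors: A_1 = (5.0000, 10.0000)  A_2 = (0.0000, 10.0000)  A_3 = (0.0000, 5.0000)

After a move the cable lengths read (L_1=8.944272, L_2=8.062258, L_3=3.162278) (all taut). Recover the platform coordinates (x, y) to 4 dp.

expand ‖A_i−P‖²=L_i² and subtract eq 1 (c_i ≔ ‖A_i‖²−L_i²)
c_1 = 25.0000+100.0000−80.0000 = 45.0000
eq1−eq2 → [10.0000  0.0000]·P = 10.0000
eq1−eq3 → [10.0000  10.0000]·P = 30.0000
2×2 solve → P = (1.0000, 2.0000)

(1.0000, 2.0000)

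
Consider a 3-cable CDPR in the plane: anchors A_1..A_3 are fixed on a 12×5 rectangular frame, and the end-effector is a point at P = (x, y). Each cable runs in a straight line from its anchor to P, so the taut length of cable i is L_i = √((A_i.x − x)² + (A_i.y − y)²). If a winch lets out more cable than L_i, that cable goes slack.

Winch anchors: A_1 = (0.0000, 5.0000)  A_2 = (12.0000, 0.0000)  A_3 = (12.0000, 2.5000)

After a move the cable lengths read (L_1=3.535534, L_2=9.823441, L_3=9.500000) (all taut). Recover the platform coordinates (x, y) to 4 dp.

(2.5000, 2.5000)

circle eqns → linear via eq_j − eq_1; set c_j = A_j·A_j − L_j²
c_1 = 0.0000+25.0000−12.5000 = 12.5000
-24.0000·x + 10.0000·y = c_1−c_2 = -35.0000
-24.0000·x + 5.0000·y = c_1−c_3 = -47.5000
solve first two rows → x=2.5000, y=2.5000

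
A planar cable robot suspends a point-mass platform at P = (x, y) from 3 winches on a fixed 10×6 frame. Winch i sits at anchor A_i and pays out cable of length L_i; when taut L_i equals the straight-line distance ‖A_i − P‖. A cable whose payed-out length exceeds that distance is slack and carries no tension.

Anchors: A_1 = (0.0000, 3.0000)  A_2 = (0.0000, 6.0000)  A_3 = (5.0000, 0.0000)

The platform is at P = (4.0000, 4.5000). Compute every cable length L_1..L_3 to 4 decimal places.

(4.2720, 4.2720, 4.6098)

L_1: Δ = A_1−P = (-4.0000, -1.5000) → ‖Δ‖ = √18.2500 = 4.2720
L_2: Δ = A_2−P = (-4.0000, 1.5000) → ‖Δ‖ = √18.2500 = 4.2720
L_3: Δ = A_3−P = (1.0000, -4.5000) → ‖Δ‖ = √21.2500 = 4.6098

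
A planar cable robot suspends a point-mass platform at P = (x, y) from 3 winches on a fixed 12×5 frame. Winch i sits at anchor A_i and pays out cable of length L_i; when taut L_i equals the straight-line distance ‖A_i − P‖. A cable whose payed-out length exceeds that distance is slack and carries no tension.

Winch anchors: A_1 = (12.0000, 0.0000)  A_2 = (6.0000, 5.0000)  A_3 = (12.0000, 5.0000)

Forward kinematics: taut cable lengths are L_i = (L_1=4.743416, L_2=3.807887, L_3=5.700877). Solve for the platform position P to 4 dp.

(7.5000, 1.5000)

expand ‖A_i−P‖²=L_i² and subtract eq 1 (q_i ≔ ‖A_i‖²−L_i²)
q_1 = 144.0000+0.0000−22.5000 = 121.5000
eq1−eq2 → [12.0000  -10.0000]·P = 75.0000
eq1−eq3 → [0.0000  -10.0000]·P = -15.0000
2×2 solve → P = (7.5000, 1.5000)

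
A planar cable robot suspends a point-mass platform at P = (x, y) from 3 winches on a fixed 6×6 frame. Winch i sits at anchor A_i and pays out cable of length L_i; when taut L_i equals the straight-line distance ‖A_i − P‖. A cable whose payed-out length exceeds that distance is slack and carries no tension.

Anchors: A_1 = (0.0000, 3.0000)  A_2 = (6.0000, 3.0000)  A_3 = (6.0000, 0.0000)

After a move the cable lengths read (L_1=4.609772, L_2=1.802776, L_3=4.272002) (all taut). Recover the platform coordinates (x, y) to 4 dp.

(4.5000, 4.0000)

each cable: (A_i−P)·(A_i−P) = L_i²; let c_i = ‖A_i‖²−L_i²
c_1 = 0.0000+9.0000−21.2500 = -12.2500
row 1: -12.0000x + 0.0000y = -54.0000  (c_2=41.7500)
row 2: -12.0000x + 6.0000y = -30.0000  (c_3=17.7500)
Cramer on rows 1–2 → x = 4.5000, y = 4.0000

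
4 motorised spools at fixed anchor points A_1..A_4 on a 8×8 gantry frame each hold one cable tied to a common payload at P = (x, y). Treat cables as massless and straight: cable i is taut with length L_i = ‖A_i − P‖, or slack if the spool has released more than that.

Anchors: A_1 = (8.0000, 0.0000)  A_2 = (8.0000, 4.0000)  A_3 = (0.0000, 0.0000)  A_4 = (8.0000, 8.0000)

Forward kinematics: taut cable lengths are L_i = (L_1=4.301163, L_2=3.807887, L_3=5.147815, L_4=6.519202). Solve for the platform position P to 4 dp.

circle eqns → linear via eq_j − eq_1; set k_j = A_j·A_j − L_j²
k_1 = 64.0000+0.0000−18.5000 = 45.5000
0.0000·x − 8.0000·y = k_1−k_2 = -20.0000
16.0000·x + 0.0000·y = k_1−k_3 = 72.0000
0.0000·x − 16.0000·y = k_1−k_4 = -40.0000
solve first two rows → x=4.5000, y=2.5000
check cable 4: ‖A_4−P‖² = 42.5000 ≈ L_4² = 42.5000 ✓

(4.5000, 2.5000)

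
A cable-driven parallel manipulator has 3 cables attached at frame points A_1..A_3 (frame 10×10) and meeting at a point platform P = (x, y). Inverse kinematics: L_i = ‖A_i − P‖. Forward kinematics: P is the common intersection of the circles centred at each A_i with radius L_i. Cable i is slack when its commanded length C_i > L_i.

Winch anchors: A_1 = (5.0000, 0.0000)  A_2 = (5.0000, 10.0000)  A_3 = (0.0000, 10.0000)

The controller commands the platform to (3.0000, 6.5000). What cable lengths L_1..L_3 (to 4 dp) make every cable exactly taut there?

(6.8007, 4.0311, 4.6098)

L_1 = √((5.0000−3.0000)² + (0.0000−6.5000)²) = 6.8007
L_2 = √((5.0000−3.0000)² + (10.0000−6.5000)²) = 4.0311
L_3 = √((0.0000−3.0000)² + (10.0000−6.5000)²) = 4.6098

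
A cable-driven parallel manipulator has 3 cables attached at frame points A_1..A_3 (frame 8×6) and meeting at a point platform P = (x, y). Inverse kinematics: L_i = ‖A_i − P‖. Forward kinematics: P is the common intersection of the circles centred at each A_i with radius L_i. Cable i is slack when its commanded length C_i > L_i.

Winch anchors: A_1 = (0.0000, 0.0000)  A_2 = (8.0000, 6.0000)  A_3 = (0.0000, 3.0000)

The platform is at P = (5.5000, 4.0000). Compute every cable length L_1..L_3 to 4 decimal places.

L_1 = √((0.0000−5.5000)² + (0.0000−4.0000)²) = 6.8007
L_2 = √((8.0000−5.5000)² + (6.0000−4.0000)²) = 3.2016
L_3 = √((0.0000−5.5000)² + (3.0000−4.0000)²) = 5.5902

(6.8007, 3.2016, 5.5902)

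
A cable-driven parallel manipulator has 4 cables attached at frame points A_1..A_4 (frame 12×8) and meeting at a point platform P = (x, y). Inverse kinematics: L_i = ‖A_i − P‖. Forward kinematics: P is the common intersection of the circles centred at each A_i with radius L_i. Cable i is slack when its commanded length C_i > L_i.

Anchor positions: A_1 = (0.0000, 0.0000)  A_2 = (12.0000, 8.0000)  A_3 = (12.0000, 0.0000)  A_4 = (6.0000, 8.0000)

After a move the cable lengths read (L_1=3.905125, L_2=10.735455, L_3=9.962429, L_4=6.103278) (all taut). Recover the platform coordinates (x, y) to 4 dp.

expand ‖A_i−P‖²=L_i² and subtract eq 1 (q_i ≔ ‖A_i‖²−L_i²)
q_1 = 0.0000+0.0000−15.2500 = -15.2500
eq1−eq2 → [-24.0000  -16.0000]·P = -108.0000
eq1−eq3 → [-24.0000  0.0000]·P = -60.0000
eq1−eq4 → [-12.0000  -16.0000]·P = -78.0000
2×2 solve → P = (2.5000, 3.0000)
check cable 4: ‖A_4−P‖² = 37.2500 ≈ L_4² = 37.2500 ✓

(2.5000, 3.0000)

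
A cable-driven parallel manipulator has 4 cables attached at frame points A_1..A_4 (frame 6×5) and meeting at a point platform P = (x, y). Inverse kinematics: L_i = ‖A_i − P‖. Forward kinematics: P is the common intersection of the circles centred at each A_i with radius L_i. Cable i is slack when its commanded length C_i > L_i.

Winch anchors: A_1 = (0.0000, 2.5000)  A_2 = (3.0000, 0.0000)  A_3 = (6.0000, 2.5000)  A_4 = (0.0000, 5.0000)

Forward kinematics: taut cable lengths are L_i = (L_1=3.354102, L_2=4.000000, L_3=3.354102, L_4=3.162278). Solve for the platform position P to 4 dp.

(3.0000, 4.0000)

expand ‖A_i−P‖²=L_i² and subtract eq 1 (k_i ≔ ‖A_i‖²−L_i²)
k_1 = 0.0000+6.2500−11.2500 = -5.0000
eq1−eq2 → [-6.0000  5.0000]·P = 2.0000
eq1−eq3 → [-12.0000  0.0000]·P = -36.0000
eq1−eq4 → [0.0000  -5.0000]·P = -20.0000
2×2 solve → P = (3.0000, 4.0000)
check cable 4: ‖A_4−P‖² = 10.0000 ≈ L_4² = 10.0000 ✓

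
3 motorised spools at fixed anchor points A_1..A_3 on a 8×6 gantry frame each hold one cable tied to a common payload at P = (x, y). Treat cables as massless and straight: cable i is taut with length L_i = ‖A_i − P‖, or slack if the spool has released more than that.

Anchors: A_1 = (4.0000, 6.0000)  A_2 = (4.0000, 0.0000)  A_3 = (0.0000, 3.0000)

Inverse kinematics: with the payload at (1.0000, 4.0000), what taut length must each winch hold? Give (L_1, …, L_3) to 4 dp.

(3.6056, 5.0000, 1.4142)

L_1: Δ = A_1−P = (3.0000, 2.0000) → ‖Δ‖ = √13.0000 = 3.6056
L_2: Δ = A_2−P = (3.0000, -4.0000) → ‖Δ‖ = √25.0000 = 5.0000
L_3: Δ = A_3−P = (-1.0000, -1.0000) → ‖Δ‖ = √2.0000 = 1.4142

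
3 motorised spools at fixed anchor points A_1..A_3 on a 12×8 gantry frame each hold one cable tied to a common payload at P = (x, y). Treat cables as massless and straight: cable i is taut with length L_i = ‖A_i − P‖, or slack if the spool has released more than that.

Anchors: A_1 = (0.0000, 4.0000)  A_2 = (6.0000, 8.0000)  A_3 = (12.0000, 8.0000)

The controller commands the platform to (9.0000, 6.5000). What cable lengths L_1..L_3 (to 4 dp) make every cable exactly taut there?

(9.3408, 3.3541, 3.3541)

cable 1: Δx=-9.0000, Δy=-2.5000; L_1 = √(Δx²+Δy²) = 9.3408
cable 2: Δx=-3.0000, Δy=1.5000; L_2 = √(Δx²+Δy²) = 3.3541
cable 3: Δx=3.0000, Δy=1.5000; L_3 = √(Δx²+Δy²) = 3.3541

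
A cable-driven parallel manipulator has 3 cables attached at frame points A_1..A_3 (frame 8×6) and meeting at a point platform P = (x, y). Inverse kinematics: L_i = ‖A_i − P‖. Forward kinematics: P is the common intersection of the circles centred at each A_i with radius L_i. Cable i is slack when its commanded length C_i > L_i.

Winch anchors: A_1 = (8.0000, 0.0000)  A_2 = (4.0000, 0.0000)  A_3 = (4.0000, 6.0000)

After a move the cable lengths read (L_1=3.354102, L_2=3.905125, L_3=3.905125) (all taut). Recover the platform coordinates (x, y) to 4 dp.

(6.5000, 3.0000)

each cable: (A_i−P)·(A_i−P) = L_i²; let q_i = ‖A_i‖²−L_i²
q_1 = 64.0000+0.0000−11.2500 = 52.7500
row 1: 8.0000x + 0.0000y = 52.0000  (q_2=0.7500)
row 2: 8.0000x − 12.0000y = 16.0000  (q_3=36.7500)
Cramer on rows 1–2 → x = 6.5000, y = 3.0000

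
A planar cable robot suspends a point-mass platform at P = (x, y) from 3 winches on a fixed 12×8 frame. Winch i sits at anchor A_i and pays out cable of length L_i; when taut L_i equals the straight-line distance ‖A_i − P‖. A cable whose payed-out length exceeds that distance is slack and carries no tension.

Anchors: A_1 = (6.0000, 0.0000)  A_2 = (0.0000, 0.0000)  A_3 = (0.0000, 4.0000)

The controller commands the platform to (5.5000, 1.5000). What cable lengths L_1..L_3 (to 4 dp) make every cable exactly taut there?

(1.5811, 5.7009, 6.0415)

cable 1: Δx=0.5000, Δy=-1.5000; L_1 = √(Δx²+Δy²) = 1.5811
cable 2: Δx=-5.5000, Δy=-1.5000; L_2 = √(Δx²+Δy²) = 5.7009
cable 3: Δx=-5.5000, Δy=2.5000; L_3 = √(Δx²+Δy²) = 6.0415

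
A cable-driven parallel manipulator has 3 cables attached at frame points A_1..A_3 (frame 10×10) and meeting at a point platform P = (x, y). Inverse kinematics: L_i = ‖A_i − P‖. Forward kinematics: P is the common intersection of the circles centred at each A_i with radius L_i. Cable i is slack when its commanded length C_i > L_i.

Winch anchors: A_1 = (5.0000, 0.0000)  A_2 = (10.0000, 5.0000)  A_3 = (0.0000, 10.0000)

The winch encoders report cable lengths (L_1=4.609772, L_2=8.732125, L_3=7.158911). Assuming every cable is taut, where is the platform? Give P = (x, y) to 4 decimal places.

expand ‖A_i−P‖²=L_i² and subtract eq 1 (k_i ≔ ‖A_i‖²−L_i²)
k_1 = 25.0000+0.0000−21.2500 = 3.7500
eq1−eq2 → [-10.0000  -10.0000]·P = -45.0000
eq1−eq3 → [10.0000  -20.0000]·P = -45.0000
2×2 solve → P = (1.5000, 3.0000)

(1.5000, 3.0000)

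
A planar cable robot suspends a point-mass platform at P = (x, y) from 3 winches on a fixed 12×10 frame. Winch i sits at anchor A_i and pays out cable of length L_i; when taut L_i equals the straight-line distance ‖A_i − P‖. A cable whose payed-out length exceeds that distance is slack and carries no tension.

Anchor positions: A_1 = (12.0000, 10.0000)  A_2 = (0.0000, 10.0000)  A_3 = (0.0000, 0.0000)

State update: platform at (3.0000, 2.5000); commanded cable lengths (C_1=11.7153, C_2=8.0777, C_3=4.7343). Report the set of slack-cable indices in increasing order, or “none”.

cable 1: √((9.0000)²+(7.5000)²)=11.7154, C_1=11.7153: taut
cable 2: √((-3.0000)²+(7.5000)²)=8.0777, C_2=8.0777: taut
cable 3: √((-3.0000)²+(-2.5000)²)=3.9051, C_3=4.7343: slack

3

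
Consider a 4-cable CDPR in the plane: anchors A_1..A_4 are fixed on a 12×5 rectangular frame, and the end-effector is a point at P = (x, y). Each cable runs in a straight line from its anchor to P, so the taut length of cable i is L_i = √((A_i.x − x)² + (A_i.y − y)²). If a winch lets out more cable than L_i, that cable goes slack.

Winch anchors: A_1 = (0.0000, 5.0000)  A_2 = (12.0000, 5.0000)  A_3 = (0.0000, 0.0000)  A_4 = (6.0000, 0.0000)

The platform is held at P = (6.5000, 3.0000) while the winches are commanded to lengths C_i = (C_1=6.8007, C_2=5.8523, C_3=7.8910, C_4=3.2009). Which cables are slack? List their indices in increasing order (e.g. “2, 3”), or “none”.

i=1: geometric 6.8007 vs commanded 6.8007 ⇒ taut
i=2: geometric 5.8523 vs commanded 5.8523 ⇒ taut
i=3: geometric 7.1589 vs commanded 7.8910 ⇒ slack
i=4: geometric 3.0414 vs commanded 3.2009 ⇒ slack

3, 4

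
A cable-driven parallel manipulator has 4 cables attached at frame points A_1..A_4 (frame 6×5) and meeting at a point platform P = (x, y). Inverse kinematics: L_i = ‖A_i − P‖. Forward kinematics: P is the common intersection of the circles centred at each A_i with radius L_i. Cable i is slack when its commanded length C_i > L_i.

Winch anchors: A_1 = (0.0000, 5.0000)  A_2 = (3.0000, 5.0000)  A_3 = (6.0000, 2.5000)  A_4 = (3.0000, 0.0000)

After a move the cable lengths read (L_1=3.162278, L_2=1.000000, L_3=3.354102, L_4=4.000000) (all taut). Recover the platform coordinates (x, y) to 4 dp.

(3.0000, 4.0000)

expand ‖A_i−P‖²=L_i² and subtract eq 1 (q_i ≔ ‖A_i‖²−L_i²)
q_1 = 0.0000+25.0000−10.0000 = 15.0000
eq1−eq2 → [-6.0000  0.0000]·P = -18.0000
eq1−eq3 → [-12.0000  5.0000]·P = -16.0000
eq1−eq4 → [-6.0000  10.0000]·P = 22.0000
2×2 solve → P = (3.0000, 4.0000)
check cable 4: ‖A_4−P‖² = 16.0000 ≈ L_4² = 16.0000 ✓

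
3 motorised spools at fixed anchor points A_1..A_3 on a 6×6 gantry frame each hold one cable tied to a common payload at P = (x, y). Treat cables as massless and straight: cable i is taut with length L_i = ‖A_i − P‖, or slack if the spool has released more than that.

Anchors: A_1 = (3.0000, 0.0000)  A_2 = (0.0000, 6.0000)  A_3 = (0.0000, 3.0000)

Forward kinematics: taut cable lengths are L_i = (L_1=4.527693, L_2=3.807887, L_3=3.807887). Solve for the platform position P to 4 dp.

(3.5000, 4.5000)

each cable: (A_i−P)·(A_i−P) = L_i²; let q_i = ‖A_i‖²−L_i²
q_1 = 9.0000+0.0000−20.5000 = -11.5000
row 1: 6.0000x − 12.0000y = -33.0000  (q_2=21.5000)
row 2: 6.0000x − 6.0000y = -6.0000  (q_3=-5.5000)
Cramer on rows 1–2 → x = 3.5000, y = 4.5000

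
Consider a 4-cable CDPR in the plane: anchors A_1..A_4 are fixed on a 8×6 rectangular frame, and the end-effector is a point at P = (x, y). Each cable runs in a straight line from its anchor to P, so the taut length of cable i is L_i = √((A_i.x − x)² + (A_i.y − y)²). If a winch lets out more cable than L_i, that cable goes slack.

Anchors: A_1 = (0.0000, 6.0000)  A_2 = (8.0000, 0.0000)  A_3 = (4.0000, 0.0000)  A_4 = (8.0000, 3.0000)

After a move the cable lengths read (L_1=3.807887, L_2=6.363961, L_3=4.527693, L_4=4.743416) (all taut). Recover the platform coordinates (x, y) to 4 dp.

circle eqns → linear via eq_j − eq_1; set q_j = A_j·A_j − L_j²
q_1 = 0.0000+36.0000−14.5000 = 21.5000
-16.0000·x + 12.0000·y = q_1−q_2 = -2.0000
-8.0000·x + 12.0000·y = q_1−q_3 = 26.0000
-16.0000·x + 6.0000·y = q_1−q_4 = -29.0000
solve first two rows → x=3.5000, y=4.5000
check cable 4: ‖A_4−P‖² = 22.5000 ≈ L_4² = 22.5000 ✓

(3.5000, 4.5000)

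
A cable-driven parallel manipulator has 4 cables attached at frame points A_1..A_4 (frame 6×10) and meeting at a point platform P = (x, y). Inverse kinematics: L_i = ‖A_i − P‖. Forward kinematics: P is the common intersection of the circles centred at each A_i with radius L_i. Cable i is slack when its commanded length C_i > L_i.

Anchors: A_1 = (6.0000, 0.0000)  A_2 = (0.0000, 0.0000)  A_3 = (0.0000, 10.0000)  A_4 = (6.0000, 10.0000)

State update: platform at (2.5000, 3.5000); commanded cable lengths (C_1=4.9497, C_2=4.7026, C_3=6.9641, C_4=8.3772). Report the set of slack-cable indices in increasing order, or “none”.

2, 4

i=1: geometric 4.9497 vs commanded 4.9497 ⇒ taut
i=2: geometric 4.3012 vs commanded 4.7026 ⇒ slack
i=3: geometric 6.9642 vs commanded 6.9641 ⇒ taut
i=4: geometric 7.3824 vs commanded 8.3772 ⇒ slack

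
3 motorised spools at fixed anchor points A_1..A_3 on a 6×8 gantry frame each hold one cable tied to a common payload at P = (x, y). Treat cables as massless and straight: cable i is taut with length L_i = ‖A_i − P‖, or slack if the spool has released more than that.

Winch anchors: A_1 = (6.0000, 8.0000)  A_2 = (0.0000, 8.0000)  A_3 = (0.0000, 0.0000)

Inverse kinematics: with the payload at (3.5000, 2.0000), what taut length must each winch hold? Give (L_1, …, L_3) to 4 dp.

(6.5000, 6.9462, 4.0311)

L_1 = √((6.0000−3.5000)² + (8.0000−2.0000)²) = 6.5000
L_2 = √((0.0000−3.5000)² + (8.0000−2.0000)²) = 6.9462
L_3 = √((0.0000−3.5000)² + (0.0000−2.0000)²) = 4.0311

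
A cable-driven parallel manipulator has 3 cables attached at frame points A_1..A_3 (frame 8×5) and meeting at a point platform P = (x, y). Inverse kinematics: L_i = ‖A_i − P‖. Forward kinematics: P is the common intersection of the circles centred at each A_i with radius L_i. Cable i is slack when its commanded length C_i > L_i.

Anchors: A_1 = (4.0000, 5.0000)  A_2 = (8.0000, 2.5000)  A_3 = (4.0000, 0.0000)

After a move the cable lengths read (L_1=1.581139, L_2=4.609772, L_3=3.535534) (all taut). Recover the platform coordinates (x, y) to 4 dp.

(3.5000, 3.5000)

each cable: (A_i−P)·(A_i−P) = L_i²; let k_i = ‖A_i‖²−L_i²
k_1 = 16.0000+25.0000−2.5000 = 38.5000
row 1: -8.0000x + 5.0000y = -10.5000  (k_2=49.0000)
row 2: 0.0000x + 10.0000y = 35.0000  (k_3=3.5000)
Cramer on rows 1–2 → x = 3.5000, y = 3.5000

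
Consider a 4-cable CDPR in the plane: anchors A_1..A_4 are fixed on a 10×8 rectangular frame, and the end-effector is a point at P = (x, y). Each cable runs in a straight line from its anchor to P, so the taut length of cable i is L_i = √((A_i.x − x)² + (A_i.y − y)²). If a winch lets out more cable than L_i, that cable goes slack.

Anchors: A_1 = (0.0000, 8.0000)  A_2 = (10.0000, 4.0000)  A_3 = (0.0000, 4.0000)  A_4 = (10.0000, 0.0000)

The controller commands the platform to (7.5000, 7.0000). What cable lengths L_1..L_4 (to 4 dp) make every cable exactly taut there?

L_1: Δ = A_1−P = (-7.5000, 1.0000) → ‖Δ‖ = √57.2500 = 7.5664
L_2: Δ = A_2−P = (2.5000, -3.0000) → ‖Δ‖ = √15.2500 = 3.9051
L_3: Δ = A_3−P = (-7.5000, -3.0000) → ‖Δ‖ = √65.2500 = 8.0777
L_4: Δ = A_4−P = (2.5000, -7.0000) → ‖Δ‖ = √55.2500 = 7.4330

(7.5664, 3.9051, 8.0777, 7.4330)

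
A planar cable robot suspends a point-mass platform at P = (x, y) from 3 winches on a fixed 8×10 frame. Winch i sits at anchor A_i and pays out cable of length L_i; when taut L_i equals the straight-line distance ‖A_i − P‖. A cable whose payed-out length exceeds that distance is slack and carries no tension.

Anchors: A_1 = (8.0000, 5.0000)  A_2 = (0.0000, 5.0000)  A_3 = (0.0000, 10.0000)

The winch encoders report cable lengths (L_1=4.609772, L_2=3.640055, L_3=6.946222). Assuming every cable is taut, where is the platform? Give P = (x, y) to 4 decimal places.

expand ‖A_i−P‖²=L_i² and subtract eq 1 (c_i ≔ ‖A_i‖²−L_i²)
c_1 = 64.0000+25.0000−21.2500 = 67.7500
eq1−eq2 → [16.0000  0.0000]·P = 56.0000
eq1−eq3 → [16.0000  -10.0000]·P = 16.0000
2×2 solve → P = (3.5000, 4.0000)

(3.5000, 4.0000)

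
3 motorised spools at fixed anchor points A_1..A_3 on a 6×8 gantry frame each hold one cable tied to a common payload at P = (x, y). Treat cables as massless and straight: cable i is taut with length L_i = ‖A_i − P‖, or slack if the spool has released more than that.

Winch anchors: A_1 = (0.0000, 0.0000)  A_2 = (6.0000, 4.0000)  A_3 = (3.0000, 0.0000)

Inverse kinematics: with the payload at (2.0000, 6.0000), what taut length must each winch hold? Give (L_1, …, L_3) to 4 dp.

L_1 = √((0.0000−2.0000)² + (0.0000−6.0000)²) = 6.3246
L_2 = √((6.0000−2.0000)² + (4.0000−6.0000)²) = 4.4721
L_3 = √((3.0000−2.0000)² + (0.0000−6.0000)²) = 6.0828

(6.3246, 4.4721, 6.0828)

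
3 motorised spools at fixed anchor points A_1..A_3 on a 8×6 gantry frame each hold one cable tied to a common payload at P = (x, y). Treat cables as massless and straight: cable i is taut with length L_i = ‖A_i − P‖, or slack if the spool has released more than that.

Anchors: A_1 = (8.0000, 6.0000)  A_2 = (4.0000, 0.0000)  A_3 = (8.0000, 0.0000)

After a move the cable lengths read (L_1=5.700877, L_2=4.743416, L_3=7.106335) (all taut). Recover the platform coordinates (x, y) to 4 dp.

circle eqns → linear via eq_j − eq_1; set k_j = A_j·A_j − L_j²
k_1 = 64.0000+36.0000−32.5000 = 67.5000
8.0000·x + 12.0000·y = k_1−k_2 = 74.0000
0.0000·x + 12.0000·y = k_1−k_3 = 54.0000
solve first two rows → x=2.5000, y=4.5000

(2.5000, 4.5000)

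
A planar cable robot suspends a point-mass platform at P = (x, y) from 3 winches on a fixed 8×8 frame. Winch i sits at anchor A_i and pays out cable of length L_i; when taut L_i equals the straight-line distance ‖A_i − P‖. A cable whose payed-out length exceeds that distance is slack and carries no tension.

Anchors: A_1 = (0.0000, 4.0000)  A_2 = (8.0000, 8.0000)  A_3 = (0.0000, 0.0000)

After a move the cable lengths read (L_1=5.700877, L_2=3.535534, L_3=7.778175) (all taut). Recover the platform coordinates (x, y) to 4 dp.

(5.5000, 5.5000)

expand ‖A_i−P‖²=L_i² and subtract eq 1 (q_i ≔ ‖A_i‖²−L_i²)
q_1 = 0.0000+16.0000−32.5000 = -16.5000
eq1−eq2 → [-16.0000  -8.0000]·P = -132.0000
eq1−eq3 → [0.0000  8.0000]·P = 44.0000
2×2 solve → P = (5.5000, 5.5000)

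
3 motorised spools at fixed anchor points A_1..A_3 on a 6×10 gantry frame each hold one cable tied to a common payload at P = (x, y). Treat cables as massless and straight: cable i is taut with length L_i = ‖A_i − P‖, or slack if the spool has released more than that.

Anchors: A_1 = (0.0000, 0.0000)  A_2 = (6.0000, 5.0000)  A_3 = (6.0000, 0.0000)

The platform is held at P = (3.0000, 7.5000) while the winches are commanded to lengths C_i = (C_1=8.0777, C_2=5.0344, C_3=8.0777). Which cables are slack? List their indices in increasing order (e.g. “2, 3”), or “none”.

cable 1: √((-3.0000)²+(-7.5000)²)=8.0777, C_1=8.0777: taut
cable 2: √((3.0000)²+(-2.5000)²)=3.9051, C_2=5.0344: slack
cable 3: √((3.0000)²+(-7.5000)²)=8.0777, C_3=8.0777: taut

2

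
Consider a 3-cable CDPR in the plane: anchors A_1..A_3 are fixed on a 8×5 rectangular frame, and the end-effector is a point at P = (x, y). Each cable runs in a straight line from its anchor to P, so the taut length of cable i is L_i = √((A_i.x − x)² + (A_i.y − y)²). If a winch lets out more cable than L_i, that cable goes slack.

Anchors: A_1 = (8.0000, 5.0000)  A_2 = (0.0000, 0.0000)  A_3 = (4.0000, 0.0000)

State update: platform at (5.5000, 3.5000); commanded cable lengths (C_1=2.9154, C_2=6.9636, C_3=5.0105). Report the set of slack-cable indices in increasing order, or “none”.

i=1: geometric 2.9155 vs commanded 2.9154 ⇒ taut
i=2: geometric 6.5192 vs commanded 6.9636 ⇒ slack
i=3: geometric 3.8079 vs commanded 5.0105 ⇒ slack

2, 3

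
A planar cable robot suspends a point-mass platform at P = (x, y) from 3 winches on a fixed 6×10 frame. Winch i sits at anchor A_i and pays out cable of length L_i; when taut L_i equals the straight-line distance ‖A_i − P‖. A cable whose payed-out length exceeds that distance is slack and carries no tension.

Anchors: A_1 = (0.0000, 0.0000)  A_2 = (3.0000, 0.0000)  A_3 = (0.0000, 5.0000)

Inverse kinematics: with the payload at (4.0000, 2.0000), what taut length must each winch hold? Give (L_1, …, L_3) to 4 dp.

(4.4721, 2.2361, 5.0000)

L_1 = √((0.0000−4.0000)² + (0.0000−2.0000)²) = 4.4721
L_2 = √((3.0000−4.0000)² + (0.0000−2.0000)²) = 2.2361
L_3 = √((0.0000−4.0000)² + (5.0000−2.0000)²) = 5.0000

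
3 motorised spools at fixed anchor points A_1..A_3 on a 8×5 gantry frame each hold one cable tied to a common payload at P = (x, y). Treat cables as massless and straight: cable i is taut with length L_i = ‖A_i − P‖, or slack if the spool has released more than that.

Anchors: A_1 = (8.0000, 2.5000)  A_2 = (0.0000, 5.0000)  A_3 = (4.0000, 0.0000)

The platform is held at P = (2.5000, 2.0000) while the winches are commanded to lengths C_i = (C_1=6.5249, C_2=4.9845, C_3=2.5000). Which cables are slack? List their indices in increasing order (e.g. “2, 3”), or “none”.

cable 1: L_1 = ‖A_1−P‖ = 5.5227;  C_1 = 6.5249 → slack
cable 2: L_2 = ‖A_2−P‖ = 3.9051;  C_2 = 4.9845 → slack
cable 3: L_3 = ‖A_3−P‖ = 2.5000;  C_3 = 2.5000 → taut

1, 2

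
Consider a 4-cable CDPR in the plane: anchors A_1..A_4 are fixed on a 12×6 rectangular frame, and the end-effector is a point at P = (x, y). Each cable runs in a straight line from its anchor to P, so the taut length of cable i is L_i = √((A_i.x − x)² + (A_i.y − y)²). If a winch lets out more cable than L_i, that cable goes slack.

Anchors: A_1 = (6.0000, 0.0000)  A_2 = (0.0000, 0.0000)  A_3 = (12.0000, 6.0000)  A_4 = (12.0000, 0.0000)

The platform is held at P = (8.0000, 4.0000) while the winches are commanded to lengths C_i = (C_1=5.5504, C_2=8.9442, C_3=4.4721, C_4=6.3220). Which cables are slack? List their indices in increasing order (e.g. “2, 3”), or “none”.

1, 4

cable 1: √((-2.0000)²+(-4.0000)²)=4.4721, C_1=5.5504: slack
cable 2: √((-8.0000)²+(-4.0000)²)=8.9443, C_2=8.9442: taut
cable 3: √((4.0000)²+(2.0000)²)=4.4721, C_3=4.4721: taut
cable 4: √((4.0000)²+(-4.0000)²)=5.6569, C_4=6.3220: slack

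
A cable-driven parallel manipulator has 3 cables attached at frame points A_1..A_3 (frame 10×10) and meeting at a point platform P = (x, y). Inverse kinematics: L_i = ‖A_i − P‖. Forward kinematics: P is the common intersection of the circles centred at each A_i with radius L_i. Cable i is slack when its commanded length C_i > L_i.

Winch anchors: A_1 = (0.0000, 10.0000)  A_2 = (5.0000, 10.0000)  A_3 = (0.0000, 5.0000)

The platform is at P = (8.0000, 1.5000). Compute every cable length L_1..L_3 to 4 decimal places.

(11.6726, 9.0139, 8.7321)

cable 1: Δx=-8.0000, Δy=8.5000; L_1 = √(Δx²+Δy²) = 11.6726
cable 2: Δx=-3.0000, Δy=8.5000; L_2 = √(Δx²+Δy²) = 9.0139
cable 3: Δx=-8.0000, Δy=3.5000; L_3 = √(Δx²+Δy²) = 8.7321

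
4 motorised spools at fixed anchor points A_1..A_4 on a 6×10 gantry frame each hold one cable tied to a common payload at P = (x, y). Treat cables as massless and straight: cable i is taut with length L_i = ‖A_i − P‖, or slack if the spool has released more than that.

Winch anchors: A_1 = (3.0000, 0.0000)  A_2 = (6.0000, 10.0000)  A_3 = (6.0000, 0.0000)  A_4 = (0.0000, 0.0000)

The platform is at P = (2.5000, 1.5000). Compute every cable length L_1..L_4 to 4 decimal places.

(1.5811, 9.1924, 3.8079, 2.9155)

L_1 = √((3.0000−2.5000)² + (0.0000−1.5000)²) = 1.5811
L_2 = √((6.0000−2.5000)² + (10.0000−1.5000)²) = 9.1924
L_3 = √((6.0000−2.5000)² + (0.0000−1.5000)²) = 3.8079
L_4 = √((0.0000−2.5000)² + (0.0000−1.5000)²) = 2.9155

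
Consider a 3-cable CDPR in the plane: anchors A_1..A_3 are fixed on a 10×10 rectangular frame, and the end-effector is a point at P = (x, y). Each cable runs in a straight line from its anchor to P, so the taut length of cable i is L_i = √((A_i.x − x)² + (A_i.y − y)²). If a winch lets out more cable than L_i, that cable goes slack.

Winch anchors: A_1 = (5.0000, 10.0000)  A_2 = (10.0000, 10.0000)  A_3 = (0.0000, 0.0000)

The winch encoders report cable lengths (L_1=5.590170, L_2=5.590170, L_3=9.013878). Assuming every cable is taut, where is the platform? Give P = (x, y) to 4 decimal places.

circle eqns → linear via eq_j − eq_1; set c_j = A_j·A_j − L_j²
c_1 = 25.0000+100.0000−31.2500 = 93.7500
-10.0000·x + 0.0000·y = c_1−c_2 = -75.0000
10.0000·x + 20.0000·y = c_1−c_3 = 175.0000
solve first two rows → x=7.5000, y=5.0000

(7.5000, 5.0000)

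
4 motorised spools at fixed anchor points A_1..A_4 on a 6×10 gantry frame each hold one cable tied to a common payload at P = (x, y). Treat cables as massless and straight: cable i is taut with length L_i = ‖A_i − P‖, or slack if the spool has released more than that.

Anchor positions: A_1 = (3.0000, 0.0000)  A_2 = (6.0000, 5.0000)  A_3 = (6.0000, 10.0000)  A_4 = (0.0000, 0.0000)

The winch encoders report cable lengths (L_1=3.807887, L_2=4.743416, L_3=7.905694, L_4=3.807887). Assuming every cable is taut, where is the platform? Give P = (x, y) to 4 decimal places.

each cable: (A_i−P)·(A_i−P) = L_i²; let c_i = ‖A_i‖²−L_i²
c_1 = 9.0000+0.0000−14.5000 = -5.5000
row 1: -6.0000x − 10.0000y = -44.0000  (c_2=38.5000)
row 2: -6.0000x − 20.0000y = -79.0000  (c_3=73.5000)
row 3: 6.0000x + 0.0000y = 9.0000  (c_4=-14.5000)
Cramer on rows 1–2 → x = 1.5000, y = 3.5000
check cable 4: ‖A_4−P‖² = 14.5000 ≈ L_4² = 14.5000 ✓

(1.5000, 3.5000)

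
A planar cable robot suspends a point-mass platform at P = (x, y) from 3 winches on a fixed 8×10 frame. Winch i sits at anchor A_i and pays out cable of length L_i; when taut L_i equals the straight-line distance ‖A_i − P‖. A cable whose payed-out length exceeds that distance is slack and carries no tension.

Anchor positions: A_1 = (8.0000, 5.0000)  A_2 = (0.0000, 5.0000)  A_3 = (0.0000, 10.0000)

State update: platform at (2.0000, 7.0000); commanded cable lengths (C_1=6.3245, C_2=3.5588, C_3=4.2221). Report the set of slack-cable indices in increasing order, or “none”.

2, 3

cable 1: √((6.0000)²+(-2.0000)²)=6.3246, C_1=6.3245: taut
cable 2: √((-2.0000)²+(-2.0000)²)=2.8284, C_2=3.5588: slack
cable 3: √((-2.0000)²+(3.0000)²)=3.6056, C_3=4.2221: slack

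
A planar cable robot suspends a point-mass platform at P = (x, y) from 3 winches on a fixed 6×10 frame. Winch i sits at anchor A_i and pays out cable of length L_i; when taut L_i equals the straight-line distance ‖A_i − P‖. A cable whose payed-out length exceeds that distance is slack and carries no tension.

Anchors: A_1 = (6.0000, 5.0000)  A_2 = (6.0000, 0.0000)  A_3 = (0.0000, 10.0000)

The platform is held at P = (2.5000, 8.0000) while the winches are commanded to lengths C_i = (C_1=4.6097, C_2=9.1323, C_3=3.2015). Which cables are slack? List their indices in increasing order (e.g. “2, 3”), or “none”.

i=1: geometric 4.6098 vs commanded 4.6097 ⇒ taut
i=2: geometric 8.7321 vs commanded 9.1323 ⇒ slack
i=3: geometric 3.2016 vs commanded 3.2015 ⇒ taut

2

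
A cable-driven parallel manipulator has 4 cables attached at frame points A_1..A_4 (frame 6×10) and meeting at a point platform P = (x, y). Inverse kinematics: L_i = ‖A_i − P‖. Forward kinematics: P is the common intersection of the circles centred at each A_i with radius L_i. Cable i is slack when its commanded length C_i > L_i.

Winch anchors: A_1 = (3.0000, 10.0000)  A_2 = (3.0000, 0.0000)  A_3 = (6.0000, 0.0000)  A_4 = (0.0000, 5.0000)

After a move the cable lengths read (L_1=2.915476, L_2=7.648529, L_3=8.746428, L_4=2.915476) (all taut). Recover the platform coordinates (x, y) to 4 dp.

(1.5000, 7.5000)

each cable: (A_i−P)·(A_i−P) = L_i²; let c_i = ‖A_i‖²−L_i²
c_1 = 9.0000+100.0000−8.5000 = 100.5000
row 1: 0.0000x + 20.0000y = 150.0000  (c_2=-49.5000)
row 2: -6.0000x + 20.0000y = 141.0000  (c_3=-40.5000)
row 3: 6.0000x + 10.0000y = 84.0000  (c_4=16.5000)
Cramer on rows 1–2 → x = 1.5000, y = 7.5000
check cable 4: ‖A_4−P‖² = 8.5000 ≈ L_4² = 8.5000 ✓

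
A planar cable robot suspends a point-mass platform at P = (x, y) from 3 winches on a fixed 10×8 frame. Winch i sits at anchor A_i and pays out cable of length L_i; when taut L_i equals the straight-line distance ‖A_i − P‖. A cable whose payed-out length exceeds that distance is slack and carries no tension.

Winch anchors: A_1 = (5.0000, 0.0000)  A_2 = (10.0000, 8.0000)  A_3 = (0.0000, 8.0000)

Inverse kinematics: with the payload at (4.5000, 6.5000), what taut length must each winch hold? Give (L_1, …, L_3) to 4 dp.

(6.5192, 5.7009, 4.7434)

L_1 = √((5.0000−4.5000)² + (0.0000−6.5000)²) = 6.5192
L_2 = √((10.0000−4.5000)² + (8.0000−6.5000)²) = 5.7009
L_3 = √((0.0000−4.5000)² + (8.0000−6.5000)²) = 4.7434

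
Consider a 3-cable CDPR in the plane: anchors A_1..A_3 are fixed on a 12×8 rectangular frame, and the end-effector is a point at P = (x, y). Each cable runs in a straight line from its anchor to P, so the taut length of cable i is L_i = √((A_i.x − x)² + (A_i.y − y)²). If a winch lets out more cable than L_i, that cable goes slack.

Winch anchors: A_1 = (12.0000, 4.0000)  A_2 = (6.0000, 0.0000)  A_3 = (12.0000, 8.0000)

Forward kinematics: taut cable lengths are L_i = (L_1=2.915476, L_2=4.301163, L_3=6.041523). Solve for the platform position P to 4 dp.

each cable: (A_i−P)·(A_i−P) = L_i²; let k_i = ‖A_i‖²−L_i²
k_1 = 144.0000+16.0000−8.5000 = 151.5000
row 1: 12.0000x + 8.0000y = 134.0000  (k_2=17.5000)
row 2: 0.0000x − 8.0000y = -20.0000  (k_3=171.5000)
Cramer on rows 1–2 → x = 9.5000, y = 2.5000

(9.5000, 2.5000)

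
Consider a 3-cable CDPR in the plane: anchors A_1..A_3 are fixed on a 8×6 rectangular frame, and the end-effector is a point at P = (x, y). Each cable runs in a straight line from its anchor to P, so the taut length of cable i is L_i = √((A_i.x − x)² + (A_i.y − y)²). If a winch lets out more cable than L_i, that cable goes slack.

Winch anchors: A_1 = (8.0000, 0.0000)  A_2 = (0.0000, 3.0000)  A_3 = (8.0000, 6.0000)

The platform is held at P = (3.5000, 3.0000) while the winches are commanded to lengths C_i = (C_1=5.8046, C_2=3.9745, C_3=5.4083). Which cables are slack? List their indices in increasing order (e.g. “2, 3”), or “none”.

cable 1: L_1 = ‖A_1−P‖ = 5.4083;  C_1 = 5.8046 → slack
cable 2: L_2 = ‖A_2−P‖ = 3.5000;  C_2 = 3.9745 → slack
cable 3: L_3 = ‖A_3−P‖ = 5.4083;  C_3 = 5.4083 → taut

1, 2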